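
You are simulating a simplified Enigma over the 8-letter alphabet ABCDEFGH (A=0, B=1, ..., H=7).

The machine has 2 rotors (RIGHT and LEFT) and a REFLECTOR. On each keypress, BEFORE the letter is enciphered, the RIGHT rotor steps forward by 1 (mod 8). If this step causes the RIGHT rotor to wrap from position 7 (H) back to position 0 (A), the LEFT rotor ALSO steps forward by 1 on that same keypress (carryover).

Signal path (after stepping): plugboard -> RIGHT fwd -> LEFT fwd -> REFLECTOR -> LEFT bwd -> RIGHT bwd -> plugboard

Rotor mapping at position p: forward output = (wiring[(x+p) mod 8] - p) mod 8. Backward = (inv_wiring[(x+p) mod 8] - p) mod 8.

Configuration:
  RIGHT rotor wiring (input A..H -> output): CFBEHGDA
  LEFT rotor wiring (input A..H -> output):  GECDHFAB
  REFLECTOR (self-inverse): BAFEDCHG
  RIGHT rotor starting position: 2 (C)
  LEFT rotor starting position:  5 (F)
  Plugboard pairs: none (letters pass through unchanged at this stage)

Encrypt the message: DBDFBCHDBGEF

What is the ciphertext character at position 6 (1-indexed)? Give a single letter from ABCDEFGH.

Char 1 ('D'): step: R->3, L=5; D->plug->D->R->A->L->A->refl->B->L'->D->R'->C->plug->C
Char 2 ('B'): step: R->4, L=5; B->plug->B->R->C->L->E->refl->D->L'->B->R'->F->plug->F
Char 3 ('D'): step: R->5, L=5; D->plug->D->R->F->L->F->refl->C->L'->H->R'->G->plug->G
Char 4 ('F'): step: R->6, L=5; F->plug->F->R->G->L->G->refl->H->L'->E->R'->C->plug->C
Char 5 ('B'): step: R->7, L=5; B->plug->B->R->D->L->B->refl->A->L'->A->R'->F->plug->F
Char 6 ('C'): step: R->0, L->6 (L advanced); C->plug->C->R->B->L->D->refl->E->L'->E->R'->D->plug->D

D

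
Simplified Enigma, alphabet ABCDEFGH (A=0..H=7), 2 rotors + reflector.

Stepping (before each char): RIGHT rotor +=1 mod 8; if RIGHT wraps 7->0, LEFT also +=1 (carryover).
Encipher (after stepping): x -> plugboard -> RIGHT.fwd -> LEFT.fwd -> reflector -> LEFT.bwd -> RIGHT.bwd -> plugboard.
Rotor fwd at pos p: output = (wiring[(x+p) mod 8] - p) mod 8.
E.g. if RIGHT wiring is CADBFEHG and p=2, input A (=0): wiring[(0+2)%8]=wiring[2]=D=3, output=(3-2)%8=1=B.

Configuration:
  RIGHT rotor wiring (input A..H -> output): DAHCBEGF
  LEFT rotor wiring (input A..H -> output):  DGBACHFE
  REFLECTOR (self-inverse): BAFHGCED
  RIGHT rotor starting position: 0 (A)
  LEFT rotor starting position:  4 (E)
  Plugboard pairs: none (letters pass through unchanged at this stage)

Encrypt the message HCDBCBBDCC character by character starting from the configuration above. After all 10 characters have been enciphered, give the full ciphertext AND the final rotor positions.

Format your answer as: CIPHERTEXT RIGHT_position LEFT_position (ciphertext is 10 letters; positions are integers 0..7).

Char 1 ('H'): step: R->1, L=4; H->plug->H->R->C->L->B->refl->A->L'->D->R'->E->plug->E
Char 2 ('C'): step: R->2, L=4; C->plug->C->R->H->L->E->refl->G->L'->A->R'->B->plug->B
Char 3 ('D'): step: R->3, L=4; D->plug->D->R->D->L->A->refl->B->L'->C->R'->E->plug->E
Char 4 ('B'): step: R->4, L=4; B->plug->B->R->A->L->G->refl->E->L'->H->R'->E->plug->E
Char 5 ('C'): step: R->5, L=4; C->plug->C->R->A->L->G->refl->E->L'->H->R'->A->plug->A
Char 6 ('B'): step: R->6, L=4; B->plug->B->R->H->L->E->refl->G->L'->A->R'->A->plug->A
Char 7 ('B'): step: R->7, L=4; B->plug->B->R->E->L->H->refl->D->L'->B->R'->C->plug->C
Char 8 ('D'): step: R->0, L->5 (L advanced); D->plug->D->R->C->L->H->refl->D->L'->G->R'->G->plug->G
Char 9 ('C'): step: R->1, L=5; C->plug->C->R->B->L->A->refl->B->L'->E->R'->G->plug->G
Char 10 ('C'): step: R->2, L=5; C->plug->C->R->H->L->F->refl->C->L'->A->R'->B->plug->B
Final: ciphertext=EBEEAACGGB, RIGHT=2, LEFT=5

Answer: EBEEAACGGB 2 5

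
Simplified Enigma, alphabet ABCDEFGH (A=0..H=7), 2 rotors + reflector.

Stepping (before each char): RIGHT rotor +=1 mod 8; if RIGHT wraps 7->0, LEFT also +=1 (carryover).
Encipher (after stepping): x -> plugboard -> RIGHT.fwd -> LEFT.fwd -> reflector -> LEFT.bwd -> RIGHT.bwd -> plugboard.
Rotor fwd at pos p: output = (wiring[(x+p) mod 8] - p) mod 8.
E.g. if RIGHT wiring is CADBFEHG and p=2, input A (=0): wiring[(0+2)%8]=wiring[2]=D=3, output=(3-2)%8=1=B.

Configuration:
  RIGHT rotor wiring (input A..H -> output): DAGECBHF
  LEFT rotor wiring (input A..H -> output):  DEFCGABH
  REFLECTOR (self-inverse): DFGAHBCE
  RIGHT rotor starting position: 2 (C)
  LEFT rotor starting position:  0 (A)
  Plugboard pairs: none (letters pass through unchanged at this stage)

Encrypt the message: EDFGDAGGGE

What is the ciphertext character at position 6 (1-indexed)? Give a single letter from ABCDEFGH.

Char 1 ('E'): step: R->3, L=0; E->plug->E->R->C->L->F->refl->B->L'->G->R'->C->plug->C
Char 2 ('D'): step: R->4, L=0; D->plug->D->R->B->L->E->refl->H->L'->H->R'->E->plug->E
Char 3 ('F'): step: R->5, L=0; F->plug->F->R->B->L->E->refl->H->L'->H->R'->G->plug->G
Char 4 ('G'): step: R->6, L=0; G->plug->G->R->E->L->G->refl->C->L'->D->R'->H->plug->H
Char 5 ('D'): step: R->7, L=0; D->plug->D->R->H->L->H->refl->E->L'->B->R'->C->plug->C
Char 6 ('A'): step: R->0, L->1 (L advanced); A->plug->A->R->D->L->F->refl->B->L'->C->R'->E->plug->E

E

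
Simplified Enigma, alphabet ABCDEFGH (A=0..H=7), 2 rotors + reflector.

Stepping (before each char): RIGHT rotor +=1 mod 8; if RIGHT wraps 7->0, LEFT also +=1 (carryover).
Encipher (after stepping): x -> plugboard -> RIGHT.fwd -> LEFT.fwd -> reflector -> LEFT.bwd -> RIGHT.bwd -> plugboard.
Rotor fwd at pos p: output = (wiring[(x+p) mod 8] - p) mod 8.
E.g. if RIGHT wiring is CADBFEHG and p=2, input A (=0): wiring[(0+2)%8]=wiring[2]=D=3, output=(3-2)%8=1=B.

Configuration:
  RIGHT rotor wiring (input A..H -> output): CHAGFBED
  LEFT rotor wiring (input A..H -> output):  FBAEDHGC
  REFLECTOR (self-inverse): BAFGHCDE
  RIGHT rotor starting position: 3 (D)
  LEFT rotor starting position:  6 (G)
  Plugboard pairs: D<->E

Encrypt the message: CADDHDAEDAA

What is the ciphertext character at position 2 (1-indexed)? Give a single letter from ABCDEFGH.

Char 1 ('C'): step: R->4, L=6; C->plug->C->R->A->L->A->refl->B->L'->H->R'->D->plug->E
Char 2 ('A'): step: R->5, L=6; A->plug->A->R->E->L->C->refl->F->L'->G->R'->C->plug->C

C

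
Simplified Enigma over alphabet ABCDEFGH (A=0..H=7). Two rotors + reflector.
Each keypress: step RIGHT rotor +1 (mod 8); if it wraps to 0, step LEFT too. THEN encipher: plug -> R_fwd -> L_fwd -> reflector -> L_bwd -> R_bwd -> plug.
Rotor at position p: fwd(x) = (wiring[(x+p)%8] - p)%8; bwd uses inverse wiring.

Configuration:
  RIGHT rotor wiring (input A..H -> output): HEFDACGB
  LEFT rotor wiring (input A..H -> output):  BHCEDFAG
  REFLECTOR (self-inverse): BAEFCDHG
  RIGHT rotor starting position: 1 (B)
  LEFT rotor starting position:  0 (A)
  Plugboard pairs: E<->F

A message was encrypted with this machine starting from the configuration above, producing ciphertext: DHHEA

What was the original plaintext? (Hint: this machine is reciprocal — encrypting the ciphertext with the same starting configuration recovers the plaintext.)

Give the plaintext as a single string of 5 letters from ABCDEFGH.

Answer: CDGGD

Derivation:
Char 1 ('D'): step: R->2, L=0; D->plug->D->R->A->L->B->refl->A->L'->G->R'->C->plug->C
Char 2 ('H'): step: R->3, L=0; H->plug->H->R->C->L->C->refl->E->L'->D->R'->D->plug->D
Char 3 ('H'): step: R->4, L=0; H->plug->H->R->H->L->G->refl->H->L'->B->R'->G->plug->G
Char 4 ('E'): step: R->5, L=0; E->plug->F->R->A->L->B->refl->A->L'->G->R'->G->plug->G
Char 5 ('A'): step: R->6, L=0; A->plug->A->R->A->L->B->refl->A->L'->G->R'->D->plug->D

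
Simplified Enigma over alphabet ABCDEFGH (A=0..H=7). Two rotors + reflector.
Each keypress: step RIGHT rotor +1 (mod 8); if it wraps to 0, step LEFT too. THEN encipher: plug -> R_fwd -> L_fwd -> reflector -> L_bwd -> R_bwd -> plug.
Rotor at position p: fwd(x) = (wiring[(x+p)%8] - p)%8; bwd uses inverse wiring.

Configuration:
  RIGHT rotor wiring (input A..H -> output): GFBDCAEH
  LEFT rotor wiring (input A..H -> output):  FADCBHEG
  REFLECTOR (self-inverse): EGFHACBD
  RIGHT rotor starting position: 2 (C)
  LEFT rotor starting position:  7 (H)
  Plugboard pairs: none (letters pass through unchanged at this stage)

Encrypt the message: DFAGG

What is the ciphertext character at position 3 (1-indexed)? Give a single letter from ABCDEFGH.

Char 1 ('D'): step: R->3, L=7; D->plug->D->R->B->L->G->refl->B->L'->C->R'->G->plug->G
Char 2 ('F'): step: R->4, L=7; F->plug->F->R->B->L->G->refl->B->L'->C->R'->E->plug->E
Char 3 ('A'): step: R->5, L=7; A->plug->A->R->D->L->E->refl->A->L'->G->R'->G->plug->G

G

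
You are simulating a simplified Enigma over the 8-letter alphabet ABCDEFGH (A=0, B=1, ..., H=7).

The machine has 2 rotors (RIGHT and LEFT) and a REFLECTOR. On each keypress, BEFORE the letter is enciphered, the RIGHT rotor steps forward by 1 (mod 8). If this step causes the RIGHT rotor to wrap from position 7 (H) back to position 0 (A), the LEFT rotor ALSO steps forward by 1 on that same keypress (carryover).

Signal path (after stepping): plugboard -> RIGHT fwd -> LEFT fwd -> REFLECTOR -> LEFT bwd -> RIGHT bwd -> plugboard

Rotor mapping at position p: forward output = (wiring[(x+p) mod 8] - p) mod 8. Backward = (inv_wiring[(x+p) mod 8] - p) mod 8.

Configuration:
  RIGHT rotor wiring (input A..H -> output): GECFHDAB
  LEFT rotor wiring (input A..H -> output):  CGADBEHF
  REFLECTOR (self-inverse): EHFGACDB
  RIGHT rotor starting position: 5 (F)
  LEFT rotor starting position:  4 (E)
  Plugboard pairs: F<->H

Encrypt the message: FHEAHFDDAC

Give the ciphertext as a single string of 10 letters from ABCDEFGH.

Char 1 ('F'): step: R->6, L=4; F->plug->H->R->F->L->C->refl->F->L'->A->R'->C->plug->C
Char 2 ('H'): step: R->7, L=4; H->plug->F->R->A->L->F->refl->C->L'->F->R'->C->plug->C
Char 3 ('E'): step: R->0, L->5 (L advanced); E->plug->E->R->H->L->E->refl->A->L'->C->R'->C->plug->C
Char 4 ('A'): step: R->1, L=5; A->plug->A->R->D->L->F->refl->C->L'->B->R'->B->plug->B
Char 5 ('H'): step: R->2, L=5; H->plug->F->R->H->L->E->refl->A->L'->C->R'->H->plug->F
Char 6 ('F'): step: R->3, L=5; F->plug->H->R->H->L->E->refl->A->L'->C->R'->A->plug->A
Char 7 ('D'): step: R->4, L=5; D->plug->D->R->F->L->D->refl->G->L'->G->R'->G->plug->G
Char 8 ('D'): step: R->5, L=5; D->plug->D->R->B->L->C->refl->F->L'->D->R'->B->plug->B
Char 9 ('A'): step: R->6, L=5; A->plug->A->R->C->L->A->refl->E->L'->H->R'->F->plug->H
Char 10 ('C'): step: R->7, L=5; C->plug->C->R->F->L->D->refl->G->L'->G->R'->E->plug->E

Answer: CCCBFAGBHE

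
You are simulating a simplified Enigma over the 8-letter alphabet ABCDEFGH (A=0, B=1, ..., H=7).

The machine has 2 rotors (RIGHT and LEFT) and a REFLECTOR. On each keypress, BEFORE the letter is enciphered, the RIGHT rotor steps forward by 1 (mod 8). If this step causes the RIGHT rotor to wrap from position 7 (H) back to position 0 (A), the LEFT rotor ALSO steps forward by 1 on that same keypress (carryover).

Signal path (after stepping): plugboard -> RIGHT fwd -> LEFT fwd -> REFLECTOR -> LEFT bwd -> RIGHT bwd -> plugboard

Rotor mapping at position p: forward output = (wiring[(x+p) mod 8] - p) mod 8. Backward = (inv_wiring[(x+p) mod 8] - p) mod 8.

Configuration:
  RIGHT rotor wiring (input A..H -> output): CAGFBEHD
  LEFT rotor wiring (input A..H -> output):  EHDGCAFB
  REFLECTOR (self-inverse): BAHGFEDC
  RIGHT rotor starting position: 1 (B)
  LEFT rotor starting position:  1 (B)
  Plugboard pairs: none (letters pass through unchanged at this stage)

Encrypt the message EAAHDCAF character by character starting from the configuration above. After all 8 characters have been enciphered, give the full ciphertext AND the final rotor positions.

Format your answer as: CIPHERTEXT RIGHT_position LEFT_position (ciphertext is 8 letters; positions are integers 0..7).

Answer: DGGFBABB 1 2

Derivation:
Char 1 ('E'): step: R->2, L=1; E->plug->E->R->F->L->E->refl->F->L'->C->R'->D->plug->D
Char 2 ('A'): step: R->3, L=1; A->plug->A->R->C->L->F->refl->E->L'->F->R'->G->plug->G
Char 3 ('A'): step: R->4, L=1; A->plug->A->R->F->L->E->refl->F->L'->C->R'->G->plug->G
Char 4 ('H'): step: R->5, L=1; H->plug->H->R->E->L->H->refl->C->L'->B->R'->F->plug->F
Char 5 ('D'): step: R->6, L=1; D->plug->D->R->C->L->F->refl->E->L'->F->R'->B->plug->B
Char 6 ('C'): step: R->7, L=1; C->plug->C->R->B->L->C->refl->H->L'->E->R'->A->plug->A
Char 7 ('A'): step: R->0, L->2 (L advanced); A->plug->A->R->C->L->A->refl->B->L'->A->R'->B->plug->B
Char 8 ('F'): step: R->1, L=2; F->plug->F->R->G->L->C->refl->H->L'->F->R'->B->plug->B
Final: ciphertext=DGGFBABB, RIGHT=1, LEFT=2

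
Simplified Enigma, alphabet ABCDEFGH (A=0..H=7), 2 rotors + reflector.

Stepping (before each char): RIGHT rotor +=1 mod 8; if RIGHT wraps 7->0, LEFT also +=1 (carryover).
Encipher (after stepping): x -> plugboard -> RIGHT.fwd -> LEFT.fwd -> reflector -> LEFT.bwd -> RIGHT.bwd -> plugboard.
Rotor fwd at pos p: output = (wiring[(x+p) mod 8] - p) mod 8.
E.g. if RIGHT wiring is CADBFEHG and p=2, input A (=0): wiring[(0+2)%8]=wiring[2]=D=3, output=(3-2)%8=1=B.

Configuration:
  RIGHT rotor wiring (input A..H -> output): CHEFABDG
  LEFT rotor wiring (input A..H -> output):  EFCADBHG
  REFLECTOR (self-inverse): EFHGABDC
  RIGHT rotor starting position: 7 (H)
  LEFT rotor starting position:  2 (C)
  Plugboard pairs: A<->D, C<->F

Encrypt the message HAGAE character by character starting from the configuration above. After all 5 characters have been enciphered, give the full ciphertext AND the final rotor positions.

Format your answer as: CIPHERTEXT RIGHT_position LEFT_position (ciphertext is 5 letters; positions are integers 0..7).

Char 1 ('H'): step: R->0, L->3 (L advanced); H->plug->H->R->G->L->C->refl->H->L'->H->R'->B->plug->B
Char 2 ('A'): step: R->1, L=3; A->plug->D->R->H->L->H->refl->C->L'->G->R'->A->plug->D
Char 3 ('G'): step: R->2, L=3; G->plug->G->R->A->L->F->refl->B->L'->F->R'->H->plug->H
Char 4 ('A'): step: R->3, L=3; A->plug->D->R->A->L->F->refl->B->L'->F->R'->B->plug->B
Char 5 ('E'): step: R->4, L=3; E->plug->E->R->G->L->C->refl->H->L'->H->R'->C->plug->F
Final: ciphertext=BDHBF, RIGHT=4, LEFT=3

Answer: BDHBF 4 3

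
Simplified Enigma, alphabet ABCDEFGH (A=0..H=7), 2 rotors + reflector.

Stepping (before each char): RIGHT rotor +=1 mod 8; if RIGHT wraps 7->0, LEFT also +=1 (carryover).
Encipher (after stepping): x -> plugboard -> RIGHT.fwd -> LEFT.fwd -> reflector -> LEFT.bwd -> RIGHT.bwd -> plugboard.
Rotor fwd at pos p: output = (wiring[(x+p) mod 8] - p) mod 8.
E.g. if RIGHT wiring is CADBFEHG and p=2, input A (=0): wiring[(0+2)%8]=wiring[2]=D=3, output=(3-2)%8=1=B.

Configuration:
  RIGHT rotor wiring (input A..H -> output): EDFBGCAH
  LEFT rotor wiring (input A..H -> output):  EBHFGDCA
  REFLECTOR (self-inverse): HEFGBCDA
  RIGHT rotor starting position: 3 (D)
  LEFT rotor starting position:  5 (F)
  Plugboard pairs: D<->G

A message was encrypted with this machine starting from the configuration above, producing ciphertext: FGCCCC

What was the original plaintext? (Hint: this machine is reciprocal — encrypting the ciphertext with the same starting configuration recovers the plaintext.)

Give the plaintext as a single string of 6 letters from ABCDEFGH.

Char 1 ('F'): step: R->4, L=5; F->plug->F->R->H->L->B->refl->E->L'->E->R'->C->plug->C
Char 2 ('G'): step: R->5, L=5; G->plug->D->R->H->L->B->refl->E->L'->E->R'->G->plug->D
Char 3 ('C'): step: R->6, L=5; C->plug->C->R->G->L->A->refl->H->L'->D->R'->F->plug->F
Char 4 ('C'): step: R->7, L=5; C->plug->C->R->E->L->E->refl->B->L'->H->R'->F->plug->F
Char 5 ('C'): step: R->0, L->6 (L advanced); C->plug->C->R->F->L->H->refl->A->L'->G->R'->E->plug->E
Char 6 ('C'): step: R->1, L=6; C->plug->C->R->A->L->E->refl->B->L'->E->R'->B->plug->B

Answer: CDFFEB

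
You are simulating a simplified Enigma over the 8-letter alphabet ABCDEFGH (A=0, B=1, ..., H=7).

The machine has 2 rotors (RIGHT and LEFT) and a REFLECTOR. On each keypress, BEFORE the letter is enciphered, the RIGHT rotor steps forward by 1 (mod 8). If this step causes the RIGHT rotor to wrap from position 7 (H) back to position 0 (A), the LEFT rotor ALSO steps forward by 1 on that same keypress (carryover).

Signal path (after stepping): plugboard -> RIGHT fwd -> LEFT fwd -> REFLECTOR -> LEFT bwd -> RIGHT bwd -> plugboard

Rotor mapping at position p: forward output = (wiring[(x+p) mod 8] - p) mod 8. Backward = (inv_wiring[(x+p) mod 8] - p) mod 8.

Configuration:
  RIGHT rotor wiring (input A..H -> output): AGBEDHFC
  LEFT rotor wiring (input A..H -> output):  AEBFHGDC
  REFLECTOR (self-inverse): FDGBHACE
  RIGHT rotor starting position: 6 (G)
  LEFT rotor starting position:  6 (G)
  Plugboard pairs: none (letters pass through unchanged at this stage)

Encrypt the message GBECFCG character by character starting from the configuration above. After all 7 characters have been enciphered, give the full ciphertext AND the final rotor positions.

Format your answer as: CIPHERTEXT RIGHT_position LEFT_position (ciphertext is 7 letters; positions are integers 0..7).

Answer: CFHFDHH 5 7

Derivation:
Char 1 ('G'): step: R->7, L=6; G->plug->G->R->A->L->F->refl->A->L'->H->R'->C->plug->C
Char 2 ('B'): step: R->0, L->7 (L advanced); B->plug->B->R->G->L->H->refl->E->L'->H->R'->F->plug->F
Char 3 ('E'): step: R->1, L=7; E->plug->E->R->G->L->H->refl->E->L'->H->R'->H->plug->H
Char 4 ('C'): step: R->2, L=7; C->plug->C->R->B->L->B->refl->D->L'->A->R'->F->plug->F
Char 5 ('F'): step: R->3, L=7; F->plug->F->R->F->L->A->refl->F->L'->C->R'->D->plug->D
Char 6 ('C'): step: R->4, L=7; C->plug->C->R->B->L->B->refl->D->L'->A->R'->H->plug->H
Char 7 ('G'): step: R->5, L=7; G->plug->G->R->H->L->E->refl->H->L'->G->R'->H->plug->H
Final: ciphertext=CFHFDHH, RIGHT=5, LEFT=7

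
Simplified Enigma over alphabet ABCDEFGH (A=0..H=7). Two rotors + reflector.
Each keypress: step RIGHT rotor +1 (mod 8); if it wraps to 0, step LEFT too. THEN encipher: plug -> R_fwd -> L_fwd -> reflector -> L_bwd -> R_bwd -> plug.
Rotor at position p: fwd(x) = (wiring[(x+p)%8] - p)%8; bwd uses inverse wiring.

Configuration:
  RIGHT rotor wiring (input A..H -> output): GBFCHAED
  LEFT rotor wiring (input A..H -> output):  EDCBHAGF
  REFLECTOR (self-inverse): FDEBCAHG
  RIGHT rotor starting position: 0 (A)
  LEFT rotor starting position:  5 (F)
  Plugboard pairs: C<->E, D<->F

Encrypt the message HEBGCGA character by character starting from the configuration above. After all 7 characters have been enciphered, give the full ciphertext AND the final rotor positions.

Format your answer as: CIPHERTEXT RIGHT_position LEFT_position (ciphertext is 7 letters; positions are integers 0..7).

Answer: GCDEAEC 7 5

Derivation:
Char 1 ('H'): step: R->1, L=5; H->plug->H->R->F->L->F->refl->A->L'->C->R'->G->plug->G
Char 2 ('E'): step: R->2, L=5; E->plug->C->R->F->L->F->refl->A->L'->C->R'->E->plug->C
Char 3 ('B'): step: R->3, L=5; B->plug->B->R->E->L->G->refl->H->L'->D->R'->F->plug->D
Char 4 ('G'): step: R->4, L=5; G->plug->G->R->B->L->B->refl->D->L'->A->R'->C->plug->E
Char 5 ('C'): step: R->5, L=5; C->plug->E->R->E->L->G->refl->H->L'->D->R'->A->plug->A
Char 6 ('G'): step: R->6, L=5; G->plug->G->R->B->L->B->refl->D->L'->A->R'->C->plug->E
Char 7 ('A'): step: R->7, L=5; A->plug->A->R->E->L->G->refl->H->L'->D->R'->E->plug->C
Final: ciphertext=GCDEAEC, RIGHT=7, LEFT=5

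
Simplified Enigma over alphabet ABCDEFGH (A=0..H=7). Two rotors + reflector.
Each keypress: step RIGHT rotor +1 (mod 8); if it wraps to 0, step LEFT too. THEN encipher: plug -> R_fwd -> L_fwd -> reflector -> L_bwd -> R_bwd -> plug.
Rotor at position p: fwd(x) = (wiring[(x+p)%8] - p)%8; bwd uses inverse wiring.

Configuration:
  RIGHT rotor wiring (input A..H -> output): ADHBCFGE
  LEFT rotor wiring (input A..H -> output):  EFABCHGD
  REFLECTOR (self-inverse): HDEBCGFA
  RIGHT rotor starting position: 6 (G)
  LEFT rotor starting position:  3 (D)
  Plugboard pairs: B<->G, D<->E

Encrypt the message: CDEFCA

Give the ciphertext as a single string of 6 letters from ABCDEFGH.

Char 1 ('C'): step: R->7, L=3; C->plug->C->R->E->L->A->refl->H->L'->B->R'->B->plug->G
Char 2 ('D'): step: R->0, L->4 (L advanced); D->plug->E->R->C->L->C->refl->E->L'->G->R'->G->plug->B
Char 3 ('E'): step: R->1, L=4; E->plug->D->R->B->L->D->refl->B->L'->F->R'->F->plug->F
Char 4 ('F'): step: R->2, L=4; F->plug->F->R->C->L->C->refl->E->L'->G->R'->G->plug->B
Char 5 ('C'): step: R->3, L=4; C->plug->C->R->C->L->C->refl->E->L'->G->R'->A->plug->A
Char 6 ('A'): step: R->4, L=4; A->plug->A->R->G->L->E->refl->C->L'->C->R'->C->plug->C

Answer: GBFBAC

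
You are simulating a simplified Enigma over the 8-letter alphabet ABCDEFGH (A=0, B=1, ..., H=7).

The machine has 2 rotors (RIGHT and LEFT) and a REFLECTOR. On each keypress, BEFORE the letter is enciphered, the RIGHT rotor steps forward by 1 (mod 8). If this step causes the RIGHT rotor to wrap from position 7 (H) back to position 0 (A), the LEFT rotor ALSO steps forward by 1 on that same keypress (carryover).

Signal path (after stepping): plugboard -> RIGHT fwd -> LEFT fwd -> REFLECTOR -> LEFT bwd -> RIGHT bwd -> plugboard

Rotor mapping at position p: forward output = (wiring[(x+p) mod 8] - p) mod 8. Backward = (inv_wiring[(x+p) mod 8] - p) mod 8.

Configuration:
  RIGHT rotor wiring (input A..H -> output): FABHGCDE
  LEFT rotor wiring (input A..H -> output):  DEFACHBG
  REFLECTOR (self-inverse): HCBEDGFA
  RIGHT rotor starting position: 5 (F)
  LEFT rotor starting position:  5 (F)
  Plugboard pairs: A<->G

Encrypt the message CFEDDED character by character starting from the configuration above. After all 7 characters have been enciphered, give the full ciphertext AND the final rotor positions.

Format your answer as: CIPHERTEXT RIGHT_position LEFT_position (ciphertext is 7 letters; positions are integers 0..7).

Char 1 ('C'): step: R->6, L=5; C->plug->C->R->H->L->F->refl->G->L'->D->R'->E->plug->E
Char 2 ('F'): step: R->7, L=5; F->plug->F->R->H->L->F->refl->G->L'->D->R'->G->plug->A
Char 3 ('E'): step: R->0, L->6 (L advanced); E->plug->E->R->G->L->E->refl->D->L'->A->R'->B->plug->B
Char 4 ('D'): step: R->1, L=6; D->plug->D->R->F->L->C->refl->B->L'->H->R'->A->plug->G
Char 5 ('D'): step: R->2, L=6; D->plug->D->R->A->L->D->refl->E->L'->G->R'->H->plug->H
Char 6 ('E'): step: R->3, L=6; E->plug->E->R->B->L->A->refl->H->L'->E->R'->A->plug->G
Char 7 ('D'): step: R->4, L=6; D->plug->D->R->A->L->D->refl->E->L'->G->R'->B->plug->B
Final: ciphertext=EABGHGB, RIGHT=4, LEFT=6

Answer: EABGHGB 4 6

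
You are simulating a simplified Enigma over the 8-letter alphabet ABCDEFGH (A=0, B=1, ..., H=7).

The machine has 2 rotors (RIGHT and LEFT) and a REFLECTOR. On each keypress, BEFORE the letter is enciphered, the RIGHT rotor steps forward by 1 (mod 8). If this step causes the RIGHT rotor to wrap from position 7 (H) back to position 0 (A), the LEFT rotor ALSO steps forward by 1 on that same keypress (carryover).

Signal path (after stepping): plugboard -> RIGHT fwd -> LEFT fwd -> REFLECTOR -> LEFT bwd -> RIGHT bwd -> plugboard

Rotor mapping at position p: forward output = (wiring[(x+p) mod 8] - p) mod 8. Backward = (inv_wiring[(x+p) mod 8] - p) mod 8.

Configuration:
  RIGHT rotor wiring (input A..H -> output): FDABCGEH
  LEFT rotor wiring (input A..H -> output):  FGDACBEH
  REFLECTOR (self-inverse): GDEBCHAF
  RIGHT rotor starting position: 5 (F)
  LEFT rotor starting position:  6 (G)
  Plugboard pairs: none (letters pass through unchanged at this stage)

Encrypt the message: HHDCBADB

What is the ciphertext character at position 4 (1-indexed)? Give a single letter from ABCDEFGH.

Char 1 ('H'): step: R->6, L=6; H->plug->H->R->A->L->G->refl->A->L'->D->R'->F->plug->F
Char 2 ('H'): step: R->7, L=6; H->plug->H->R->F->L->C->refl->E->L'->G->R'->B->plug->B
Char 3 ('D'): step: R->0, L->7 (L advanced); D->plug->D->R->B->L->G->refl->A->L'->A->R'->C->plug->C
Char 4 ('C'): step: R->1, L=7; C->plug->C->R->A->L->A->refl->G->L'->B->R'->D->plug->D

D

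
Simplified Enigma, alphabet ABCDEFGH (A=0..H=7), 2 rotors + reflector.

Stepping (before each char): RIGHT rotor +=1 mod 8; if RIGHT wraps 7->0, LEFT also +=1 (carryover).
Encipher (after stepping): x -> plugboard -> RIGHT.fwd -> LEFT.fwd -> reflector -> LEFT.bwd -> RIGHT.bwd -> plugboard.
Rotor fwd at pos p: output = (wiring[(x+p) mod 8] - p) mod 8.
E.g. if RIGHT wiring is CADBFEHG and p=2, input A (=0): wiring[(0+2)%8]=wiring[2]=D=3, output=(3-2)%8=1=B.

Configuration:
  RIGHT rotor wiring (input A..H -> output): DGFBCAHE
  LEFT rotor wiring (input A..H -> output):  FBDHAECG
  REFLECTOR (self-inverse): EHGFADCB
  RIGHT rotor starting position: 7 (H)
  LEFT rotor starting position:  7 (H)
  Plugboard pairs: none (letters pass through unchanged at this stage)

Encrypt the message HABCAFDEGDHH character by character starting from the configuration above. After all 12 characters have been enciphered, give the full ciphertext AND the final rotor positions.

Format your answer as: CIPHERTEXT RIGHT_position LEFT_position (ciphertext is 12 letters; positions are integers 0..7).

Answer: CBDDEBHHFHDE 3 1

Derivation:
Char 1 ('H'): step: R->0, L->0 (L advanced); H->plug->H->R->E->L->A->refl->E->L'->F->R'->C->plug->C
Char 2 ('A'): step: R->1, L=0; A->plug->A->R->F->L->E->refl->A->L'->E->R'->B->plug->B
Char 3 ('B'): step: R->2, L=0; B->plug->B->R->H->L->G->refl->C->L'->G->R'->D->plug->D
Char 4 ('C'): step: R->3, L=0; C->plug->C->R->F->L->E->refl->A->L'->E->R'->D->plug->D
Char 5 ('A'): step: R->4, L=0; A->plug->A->R->G->L->C->refl->G->L'->H->R'->E->plug->E
Char 6 ('F'): step: R->5, L=0; F->plug->F->R->A->L->F->refl->D->L'->C->R'->B->plug->B
Char 7 ('D'): step: R->6, L=0; D->plug->D->R->A->L->F->refl->D->L'->C->R'->H->plug->H
Char 8 ('E'): step: R->7, L=0; E->plug->E->R->C->L->D->refl->F->L'->A->R'->H->plug->H
Char 9 ('G'): step: R->0, L->1 (L advanced); G->plug->G->R->H->L->E->refl->A->L'->A->R'->F->plug->F
Char 10 ('D'): step: R->1, L=1; D->plug->D->R->B->L->C->refl->G->L'->C->R'->H->plug->H
Char 11 ('H'): step: R->2, L=1; H->plug->H->R->E->L->D->refl->F->L'->G->R'->D->plug->D
Char 12 ('H'): step: R->3, L=1; H->plug->H->R->C->L->G->refl->C->L'->B->R'->E->plug->E
Final: ciphertext=CBDDEBHHFHDE, RIGHT=3, LEFT=1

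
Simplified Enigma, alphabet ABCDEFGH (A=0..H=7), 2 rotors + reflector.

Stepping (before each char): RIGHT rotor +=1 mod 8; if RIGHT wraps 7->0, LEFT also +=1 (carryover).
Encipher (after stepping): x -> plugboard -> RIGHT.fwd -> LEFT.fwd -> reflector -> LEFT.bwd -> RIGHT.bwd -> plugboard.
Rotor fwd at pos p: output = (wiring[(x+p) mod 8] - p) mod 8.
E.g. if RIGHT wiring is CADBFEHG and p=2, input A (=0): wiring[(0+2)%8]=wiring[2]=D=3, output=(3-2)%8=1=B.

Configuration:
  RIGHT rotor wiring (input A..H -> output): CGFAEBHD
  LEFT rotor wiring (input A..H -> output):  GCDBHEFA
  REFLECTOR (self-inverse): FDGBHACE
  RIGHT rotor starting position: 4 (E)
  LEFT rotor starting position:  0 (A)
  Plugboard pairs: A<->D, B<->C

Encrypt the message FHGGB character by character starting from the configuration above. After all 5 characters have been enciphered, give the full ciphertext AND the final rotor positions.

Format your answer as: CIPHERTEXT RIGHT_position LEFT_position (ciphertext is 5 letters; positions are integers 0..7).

Char 1 ('F'): step: R->5, L=0; F->plug->F->R->A->L->G->refl->C->L'->B->R'->E->plug->E
Char 2 ('H'): step: R->6, L=0; H->plug->H->R->D->L->B->refl->D->L'->C->R'->F->plug->F
Char 3 ('G'): step: R->7, L=0; G->plug->G->R->C->L->D->refl->B->L'->D->R'->B->plug->C
Char 4 ('G'): step: R->0, L->1 (L advanced); G->plug->G->R->H->L->F->refl->A->L'->C->R'->A->plug->D
Char 5 ('B'): step: R->1, L=1; B->plug->C->R->H->L->F->refl->A->L'->C->R'->G->plug->G
Final: ciphertext=EFCDG, RIGHT=1, LEFT=1

Answer: EFCDG 1 1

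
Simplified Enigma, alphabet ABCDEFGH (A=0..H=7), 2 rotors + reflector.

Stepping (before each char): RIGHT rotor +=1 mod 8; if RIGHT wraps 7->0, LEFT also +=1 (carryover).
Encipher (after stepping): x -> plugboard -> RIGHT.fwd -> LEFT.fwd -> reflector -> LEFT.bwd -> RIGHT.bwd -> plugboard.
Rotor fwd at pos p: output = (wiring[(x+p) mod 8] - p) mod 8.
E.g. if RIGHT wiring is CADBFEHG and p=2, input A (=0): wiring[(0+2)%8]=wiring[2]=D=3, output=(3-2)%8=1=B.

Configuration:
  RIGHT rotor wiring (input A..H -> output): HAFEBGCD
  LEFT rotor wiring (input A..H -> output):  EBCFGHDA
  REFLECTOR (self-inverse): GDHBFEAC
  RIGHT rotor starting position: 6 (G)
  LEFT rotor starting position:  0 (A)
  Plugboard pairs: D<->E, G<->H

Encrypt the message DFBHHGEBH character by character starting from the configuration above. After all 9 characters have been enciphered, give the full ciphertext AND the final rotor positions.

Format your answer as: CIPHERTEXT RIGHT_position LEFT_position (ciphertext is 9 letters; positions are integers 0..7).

Answer: FCEGBFDFC 7 1

Derivation:
Char 1 ('D'): step: R->7, L=0; D->plug->E->R->F->L->H->refl->C->L'->C->R'->F->plug->F
Char 2 ('F'): step: R->0, L->1 (L advanced); F->plug->F->R->G->L->H->refl->C->L'->F->R'->C->plug->C
Char 3 ('B'): step: R->1, L=1; B->plug->B->R->E->L->G->refl->A->L'->A->R'->D->plug->E
Char 4 ('H'): step: R->2, L=1; H->plug->G->R->F->L->C->refl->H->L'->G->R'->H->plug->G
Char 5 ('H'): step: R->3, L=1; H->plug->G->R->F->L->C->refl->H->L'->G->R'->B->plug->B
Char 6 ('G'): step: R->4, L=1; G->plug->H->R->A->L->A->refl->G->L'->E->R'->F->plug->F
Char 7 ('E'): step: R->5, L=1; E->plug->D->R->C->L->E->refl->F->L'->D->R'->E->plug->D
Char 8 ('B'): step: R->6, L=1; B->plug->B->R->F->L->C->refl->H->L'->G->R'->F->plug->F
Char 9 ('H'): step: R->7, L=1; H->plug->G->R->H->L->D->refl->B->L'->B->R'->C->plug->C
Final: ciphertext=FCEGBFDFC, RIGHT=7, LEFT=1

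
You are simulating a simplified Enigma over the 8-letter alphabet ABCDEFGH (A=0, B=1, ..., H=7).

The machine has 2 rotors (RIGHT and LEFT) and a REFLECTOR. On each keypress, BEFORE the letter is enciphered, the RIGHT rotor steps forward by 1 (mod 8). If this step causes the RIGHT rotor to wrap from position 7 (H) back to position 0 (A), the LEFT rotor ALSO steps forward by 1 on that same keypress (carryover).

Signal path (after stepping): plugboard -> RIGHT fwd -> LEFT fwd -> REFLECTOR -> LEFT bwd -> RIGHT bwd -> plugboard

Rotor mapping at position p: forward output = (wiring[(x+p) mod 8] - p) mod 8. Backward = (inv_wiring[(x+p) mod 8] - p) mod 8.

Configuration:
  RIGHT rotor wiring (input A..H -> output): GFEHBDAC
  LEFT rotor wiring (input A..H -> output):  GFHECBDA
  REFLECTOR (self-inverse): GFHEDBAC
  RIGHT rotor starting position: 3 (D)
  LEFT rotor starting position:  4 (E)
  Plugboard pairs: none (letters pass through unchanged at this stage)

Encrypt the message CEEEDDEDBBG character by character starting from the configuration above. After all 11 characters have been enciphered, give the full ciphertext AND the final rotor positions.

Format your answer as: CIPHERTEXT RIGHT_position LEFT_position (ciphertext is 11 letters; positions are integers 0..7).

Answer: EFGBFEBBHFD 6 5

Derivation:
Char 1 ('C'): step: R->4, L=4; C->plug->C->R->E->L->C->refl->H->L'->C->R'->E->plug->E
Char 2 ('E'): step: R->5, L=4; E->plug->E->R->A->L->G->refl->A->L'->H->R'->F->plug->F
Char 3 ('E'): step: R->6, L=4; E->plug->E->R->G->L->D->refl->E->L'->D->R'->G->plug->G
Char 4 ('E'): step: R->7, L=4; E->plug->E->R->A->L->G->refl->A->L'->H->R'->B->plug->B
Char 5 ('D'): step: R->0, L->5 (L advanced); D->plug->D->R->H->L->F->refl->B->L'->D->R'->F->plug->F
Char 6 ('D'): step: R->1, L=5; D->plug->D->R->A->L->E->refl->D->L'->C->R'->E->plug->E
Char 7 ('E'): step: R->2, L=5; E->plug->E->R->G->L->H->refl->C->L'->F->R'->B->plug->B
Char 8 ('D'): step: R->3, L=5; D->plug->D->R->F->L->C->refl->H->L'->G->R'->B->plug->B
Char 9 ('B'): step: R->4, L=5; B->plug->B->R->H->L->F->refl->B->L'->D->R'->H->plug->H
Char 10 ('B'): step: R->5, L=5; B->plug->B->R->D->L->B->refl->F->L'->H->R'->F->plug->F
Char 11 ('G'): step: R->6, L=5; G->plug->G->R->D->L->B->refl->F->L'->H->R'->D->plug->D
Final: ciphertext=EFGBFEBBHFD, RIGHT=6, LEFT=5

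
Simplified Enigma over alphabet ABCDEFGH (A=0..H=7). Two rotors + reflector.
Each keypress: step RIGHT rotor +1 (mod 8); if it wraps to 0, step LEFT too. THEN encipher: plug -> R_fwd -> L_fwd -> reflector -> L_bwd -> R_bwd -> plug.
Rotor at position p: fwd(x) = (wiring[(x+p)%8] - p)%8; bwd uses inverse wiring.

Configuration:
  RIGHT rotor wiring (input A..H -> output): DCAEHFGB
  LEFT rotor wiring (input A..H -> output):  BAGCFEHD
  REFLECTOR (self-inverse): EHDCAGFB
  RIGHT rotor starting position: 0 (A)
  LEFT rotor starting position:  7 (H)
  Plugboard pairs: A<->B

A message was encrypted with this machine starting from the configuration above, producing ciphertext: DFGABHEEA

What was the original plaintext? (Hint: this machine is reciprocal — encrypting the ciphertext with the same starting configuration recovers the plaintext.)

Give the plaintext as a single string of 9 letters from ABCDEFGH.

Answer: FHFGGBGBC

Derivation:
Char 1 ('D'): step: R->1, L=7; D->plug->D->R->G->L->F->refl->G->L'->F->R'->F->plug->F
Char 2 ('F'): step: R->2, L=7; F->plug->F->R->H->L->A->refl->E->L'->A->R'->H->plug->H
Char 3 ('G'): step: R->3, L=7; G->plug->G->R->H->L->A->refl->E->L'->A->R'->F->plug->F
Char 4 ('A'): step: R->4, L=7; A->plug->B->R->B->L->C->refl->D->L'->E->R'->G->plug->G
Char 5 ('B'): step: R->5, L=7; B->plug->A->R->A->L->E->refl->A->L'->H->R'->G->plug->G
Char 6 ('H'): step: R->6, L=7; H->plug->H->R->H->L->A->refl->E->L'->A->R'->A->plug->B
Char 7 ('E'): step: R->7, L=7; E->plug->E->R->F->L->G->refl->F->L'->G->R'->G->plug->G
Char 8 ('E'): step: R->0, L->0 (L advanced); E->plug->E->R->H->L->D->refl->C->L'->D->R'->A->plug->B
Char 9 ('A'): step: R->1, L=0; A->plug->B->R->H->L->D->refl->C->L'->D->R'->C->plug->C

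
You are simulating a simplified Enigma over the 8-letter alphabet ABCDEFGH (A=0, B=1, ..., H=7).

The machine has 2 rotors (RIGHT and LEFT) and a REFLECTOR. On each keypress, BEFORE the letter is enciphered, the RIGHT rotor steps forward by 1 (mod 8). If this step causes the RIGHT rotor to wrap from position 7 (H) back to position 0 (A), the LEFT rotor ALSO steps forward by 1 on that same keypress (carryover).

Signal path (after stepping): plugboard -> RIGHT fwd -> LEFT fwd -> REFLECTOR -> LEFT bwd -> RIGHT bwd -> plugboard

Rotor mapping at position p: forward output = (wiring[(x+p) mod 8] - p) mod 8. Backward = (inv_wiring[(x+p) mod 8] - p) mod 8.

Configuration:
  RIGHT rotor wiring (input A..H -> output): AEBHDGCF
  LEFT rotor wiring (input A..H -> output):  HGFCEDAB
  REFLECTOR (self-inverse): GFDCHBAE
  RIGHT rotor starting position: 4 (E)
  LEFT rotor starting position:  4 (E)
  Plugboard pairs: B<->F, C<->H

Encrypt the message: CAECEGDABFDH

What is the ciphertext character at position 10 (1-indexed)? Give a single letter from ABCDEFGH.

Char 1 ('C'): step: R->5, L=4; C->plug->H->R->G->L->B->refl->F->L'->D->R'->D->plug->D
Char 2 ('A'): step: R->6, L=4; A->plug->A->R->E->L->D->refl->C->L'->F->R'->G->plug->G
Char 3 ('E'): step: R->7, L=4; E->plug->E->R->A->L->A->refl->G->L'->H->R'->G->plug->G
Char 4 ('C'): step: R->0, L->5 (L advanced); C->plug->H->R->F->L->A->refl->G->L'->A->R'->A->plug->A
Char 5 ('E'): step: R->1, L=5; E->plug->E->R->F->L->A->refl->G->L'->A->R'->B->plug->F
Char 6 ('G'): step: R->2, L=5; G->plug->G->R->G->L->F->refl->B->L'->E->R'->D->plug->D
Char 7 ('D'): step: R->3, L=5; D->plug->D->R->H->L->H->refl->E->L'->C->R'->E->plug->E
Char 8 ('A'): step: R->4, L=5; A->plug->A->R->H->L->H->refl->E->L'->C->R'->B->plug->F
Char 9 ('B'): step: R->5, L=5; B->plug->F->R->E->L->B->refl->F->L'->G->R'->H->plug->C
Char 10 ('F'): step: R->6, L=5; F->plug->B->R->H->L->H->refl->E->L'->C->R'->C->plug->H

H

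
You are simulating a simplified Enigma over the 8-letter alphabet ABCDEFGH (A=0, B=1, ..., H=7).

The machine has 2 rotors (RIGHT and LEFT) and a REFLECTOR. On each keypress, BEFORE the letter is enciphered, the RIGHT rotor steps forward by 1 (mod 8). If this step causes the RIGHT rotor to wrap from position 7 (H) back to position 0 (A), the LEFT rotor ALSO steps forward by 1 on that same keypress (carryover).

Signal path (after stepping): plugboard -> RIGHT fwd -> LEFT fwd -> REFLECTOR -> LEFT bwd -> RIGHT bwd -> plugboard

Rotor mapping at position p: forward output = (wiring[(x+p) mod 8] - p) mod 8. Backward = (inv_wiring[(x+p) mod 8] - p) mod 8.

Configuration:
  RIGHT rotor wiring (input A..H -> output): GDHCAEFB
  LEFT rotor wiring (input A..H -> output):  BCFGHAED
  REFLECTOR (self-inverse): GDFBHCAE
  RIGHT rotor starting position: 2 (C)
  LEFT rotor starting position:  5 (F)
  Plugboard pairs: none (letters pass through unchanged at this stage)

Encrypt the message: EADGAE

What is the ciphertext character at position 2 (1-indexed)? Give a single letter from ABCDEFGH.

Char 1 ('E'): step: R->3, L=5; E->plug->E->R->G->L->B->refl->D->L'->A->R'->G->plug->G
Char 2 ('A'): step: R->4, L=5; A->plug->A->R->E->L->F->refl->C->L'->H->R'->F->plug->F

F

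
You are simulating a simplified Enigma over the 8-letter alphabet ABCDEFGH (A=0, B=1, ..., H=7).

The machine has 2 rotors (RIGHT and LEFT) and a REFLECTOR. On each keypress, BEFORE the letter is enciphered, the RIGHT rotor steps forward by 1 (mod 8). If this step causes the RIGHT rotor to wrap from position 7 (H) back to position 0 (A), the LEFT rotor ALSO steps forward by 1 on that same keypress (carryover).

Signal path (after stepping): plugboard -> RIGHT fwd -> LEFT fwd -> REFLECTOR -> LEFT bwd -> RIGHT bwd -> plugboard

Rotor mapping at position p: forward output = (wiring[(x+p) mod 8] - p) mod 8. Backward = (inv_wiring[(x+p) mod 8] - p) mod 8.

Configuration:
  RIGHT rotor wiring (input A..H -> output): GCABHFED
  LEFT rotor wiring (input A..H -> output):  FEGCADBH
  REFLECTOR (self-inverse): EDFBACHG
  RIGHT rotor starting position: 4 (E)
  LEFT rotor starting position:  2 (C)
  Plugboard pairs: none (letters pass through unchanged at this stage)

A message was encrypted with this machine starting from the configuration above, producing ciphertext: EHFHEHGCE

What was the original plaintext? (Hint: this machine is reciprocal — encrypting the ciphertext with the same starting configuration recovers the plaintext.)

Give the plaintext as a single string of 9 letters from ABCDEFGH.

Answer: BBDCGDAAD

Derivation:
Char 1 ('E'): step: R->5, L=2; E->plug->E->R->F->L->F->refl->C->L'->H->R'->B->plug->B
Char 2 ('H'): step: R->6, L=2; H->plug->H->R->H->L->C->refl->F->L'->F->R'->B->plug->B
Char 3 ('F'): step: R->7, L=2; F->plug->F->R->A->L->E->refl->A->L'->B->R'->D->plug->D
Char 4 ('H'): step: R->0, L->3 (L advanced); H->plug->H->R->D->L->G->refl->H->L'->A->R'->C->plug->C
Char 5 ('E'): step: R->1, L=3; E->plug->E->R->E->L->E->refl->A->L'->C->R'->G->plug->G
Char 6 ('H'): step: R->2, L=3; H->plug->H->R->A->L->H->refl->G->L'->D->R'->D->plug->D
Char 7 ('G'): step: R->3, L=3; G->plug->G->R->H->L->D->refl->B->L'->G->R'->A->plug->A
Char 8 ('C'): step: R->4, L=3; C->plug->C->R->A->L->H->refl->G->L'->D->R'->A->plug->A
Char 9 ('E'): step: R->5, L=3; E->plug->E->R->F->L->C->refl->F->L'->B->R'->D->plug->D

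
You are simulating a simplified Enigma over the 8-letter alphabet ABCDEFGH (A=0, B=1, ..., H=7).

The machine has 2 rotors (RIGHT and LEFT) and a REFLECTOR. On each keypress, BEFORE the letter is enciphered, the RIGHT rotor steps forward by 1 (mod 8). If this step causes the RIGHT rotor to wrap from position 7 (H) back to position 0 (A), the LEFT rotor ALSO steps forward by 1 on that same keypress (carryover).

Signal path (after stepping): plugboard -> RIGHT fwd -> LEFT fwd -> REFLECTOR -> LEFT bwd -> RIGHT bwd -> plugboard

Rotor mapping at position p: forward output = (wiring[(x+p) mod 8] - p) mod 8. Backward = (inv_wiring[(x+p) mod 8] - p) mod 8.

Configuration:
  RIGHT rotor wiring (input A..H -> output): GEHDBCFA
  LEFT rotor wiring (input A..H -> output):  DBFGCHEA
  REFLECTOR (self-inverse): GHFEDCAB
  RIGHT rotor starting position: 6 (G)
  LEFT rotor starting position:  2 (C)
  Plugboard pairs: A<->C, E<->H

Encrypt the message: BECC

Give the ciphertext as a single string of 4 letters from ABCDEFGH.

Char 1 ('B'): step: R->7, L=2; B->plug->B->R->H->L->H->refl->B->L'->G->R'->H->plug->E
Char 2 ('E'): step: R->0, L->3 (L advanced); E->plug->H->R->A->L->D->refl->E->L'->C->R'->F->plug->F
Char 3 ('C'): step: R->1, L=3; C->plug->A->R->D->L->B->refl->H->L'->B->R'->E->plug->H
Char 4 ('C'): step: R->2, L=3; C->plug->A->R->F->L->A->refl->G->L'->G->R'->F->plug->F

Answer: EFHF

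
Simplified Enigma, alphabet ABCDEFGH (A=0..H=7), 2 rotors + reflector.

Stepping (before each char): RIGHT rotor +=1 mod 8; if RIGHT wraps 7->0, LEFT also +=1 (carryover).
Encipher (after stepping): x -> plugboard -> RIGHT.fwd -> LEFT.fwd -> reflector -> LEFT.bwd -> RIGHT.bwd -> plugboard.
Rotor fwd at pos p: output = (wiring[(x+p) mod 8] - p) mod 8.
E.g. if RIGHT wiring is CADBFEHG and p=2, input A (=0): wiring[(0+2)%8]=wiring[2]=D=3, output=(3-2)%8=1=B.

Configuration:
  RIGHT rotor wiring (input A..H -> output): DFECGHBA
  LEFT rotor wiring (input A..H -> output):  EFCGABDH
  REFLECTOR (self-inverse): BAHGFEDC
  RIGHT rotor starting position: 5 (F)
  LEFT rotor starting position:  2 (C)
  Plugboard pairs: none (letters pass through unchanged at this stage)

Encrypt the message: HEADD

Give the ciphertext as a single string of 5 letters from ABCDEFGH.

Answer: CCBBH

Derivation:
Char 1 ('H'): step: R->6, L=2; H->plug->H->R->B->L->E->refl->F->L'->F->R'->C->plug->C
Char 2 ('E'): step: R->7, L=2; E->plug->E->R->D->L->H->refl->C->L'->G->R'->C->plug->C
Char 3 ('A'): step: R->0, L->3 (L advanced); A->plug->A->R->D->L->A->refl->B->L'->F->R'->B->plug->B
Char 4 ('D'): step: R->1, L=3; D->plug->D->R->F->L->B->refl->A->L'->D->R'->B->plug->B
Char 5 ('D'): step: R->2, L=3; D->plug->D->R->F->L->B->refl->A->L'->D->R'->H->plug->H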